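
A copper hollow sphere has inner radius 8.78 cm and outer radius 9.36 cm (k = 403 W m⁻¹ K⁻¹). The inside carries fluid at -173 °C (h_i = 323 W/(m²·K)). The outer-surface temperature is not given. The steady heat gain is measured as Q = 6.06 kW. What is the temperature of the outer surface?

Series resistances:
  R_conv,in = 1/(4πr²h) = 1/(4π·0.0878²·323) = 0.03196 K/W
  R_copper = (1/0.0878 − 1/0.0936)/(4πk) = 0.7058/(4π·403) = 1.394×10^-4 K/W
ΣR = 0.03210 K/W
ΔT = Q·ΣR = 6060 × 0.03210 = 194.5 K
Heat flows inward, so T_out = T_in + ΔT = -173 + 194.5 = 21.5 °C

T_out = 21.5 °C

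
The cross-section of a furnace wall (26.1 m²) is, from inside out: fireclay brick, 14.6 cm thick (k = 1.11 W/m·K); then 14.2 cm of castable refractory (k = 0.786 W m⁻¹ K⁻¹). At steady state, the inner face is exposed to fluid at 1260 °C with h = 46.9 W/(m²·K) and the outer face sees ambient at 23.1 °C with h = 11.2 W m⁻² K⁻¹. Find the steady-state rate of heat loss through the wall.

Q = 76.4 kW

Series thermal resistances, inner to outer:
  R_conv,in = 1/(hA) = 1/(46.9·26.1) = 8.169×10^-4 K/W
  R_fireclay brick = L/(kA) = 0.146/(1.11·26.1) = 0.005040 K/W
  R_castable refractory = L/(kA) = 0.142/(0.786·26.1) = 0.006922 K/W
  R_conv,out = 1/(hA) = 1/(11.2·26.1) = 0.003421 K/W
ΣR = 8.169×10^-4 + 0.005040 + 0.006922 + 0.003421 = 0.01620 K/W
Q = ΔT/ΣR = (1260 °C − 23.1 °C)/0.01620 = 76400 W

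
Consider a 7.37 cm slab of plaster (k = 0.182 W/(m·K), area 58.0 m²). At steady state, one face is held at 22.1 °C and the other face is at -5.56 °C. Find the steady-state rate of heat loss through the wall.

Q = 3.96 kW

Q = kA·ΔT/L = 0.182 × 58.0 × |22.1 °C − -5.56 °C| / 0.0737 = 3960 W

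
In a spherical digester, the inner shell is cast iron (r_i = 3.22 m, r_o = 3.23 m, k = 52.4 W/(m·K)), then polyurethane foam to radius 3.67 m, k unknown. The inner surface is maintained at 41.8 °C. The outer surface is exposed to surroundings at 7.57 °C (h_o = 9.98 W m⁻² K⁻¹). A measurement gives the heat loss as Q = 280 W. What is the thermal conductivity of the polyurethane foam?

ΣR = ΔT/Q = |41.8 − 7.57|/280 = 0.1222 K/W
Known resistances:
  R_cast iron = (1/3.22 − 1/3.23)/(4πk) = 9.615×10^-4/(4π·52.4) = 1.460×10^-6 K/W
  R_conv,out = 1/(4πr²h) = 1/(4π·3.67²·9.98) = 5.920×10^-4 K/W
R_polyurethane foam = ΣR − ΣR_known = 0.1222 − 5.935×10^-4 = 0.1216 K/W
(1/r₁−1/r₂)/(4πk) = 0.1216 ⇒ k = 0.03712/(4π·0.1216) = 0.0243 W/m·K

k = 0.0243 W/m·K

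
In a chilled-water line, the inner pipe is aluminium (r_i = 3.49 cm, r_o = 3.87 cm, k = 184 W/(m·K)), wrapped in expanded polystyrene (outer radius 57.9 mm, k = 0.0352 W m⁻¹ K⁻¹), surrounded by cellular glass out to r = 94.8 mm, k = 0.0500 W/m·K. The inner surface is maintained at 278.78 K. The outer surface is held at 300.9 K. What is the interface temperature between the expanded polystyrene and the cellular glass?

Series thermal resistances, inner to outer:
  R'_aluminium = ln(0.0387/0.0349)/(2πk) = 0.1034/(2π·184) = 8.940×10^-5 m·K/W
  R'_expanded polystyrene = ln(0.0579/0.0387)/(2πk) = 0.4029/(2π·0.0352) = 1.822 m·K/W
  R'_cellular glass = ln(0.0948/0.0579)/(2πk) = 0.4931/(2π·0.0500) = 1.569 m·K/W
ΣR = 8.940×10^-5 + 1.822 + 1.569 = 3.391 m·K/W
Q' = ΔT/ΣR = (278.78 K − 300.9 K)/3.391 = -6.523 W/m
From the inner boundary to the expanded polystyrene/cellular glass interface, ΣR_partial = 1.822 m·K/W.
T_interface = T_in − Q'·ΣR_partial = 278.78 K − (-6.523)(1.822) = 290.7 K

T = 290.7 K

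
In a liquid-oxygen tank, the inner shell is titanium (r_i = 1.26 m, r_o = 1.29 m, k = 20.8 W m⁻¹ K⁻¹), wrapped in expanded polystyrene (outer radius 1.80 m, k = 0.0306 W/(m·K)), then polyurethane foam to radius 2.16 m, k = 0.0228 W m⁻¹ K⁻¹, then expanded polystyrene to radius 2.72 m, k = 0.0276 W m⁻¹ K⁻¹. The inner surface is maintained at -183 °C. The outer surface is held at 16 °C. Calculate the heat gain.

Series thermal resistances, inner to outer:
  R_titanium = (1/1.26 − 1/1.29)/(4πk) = 0.01846/(4π·20.8) = 7.061×10^-5 K/W
  R_expanded polystyrene = (1/1.29 − 1/1.80)/(4πk) = 0.2196/(4π·0.0306) = 0.5712 K/W
  R_polyurethane foam = (1/1.80 − 1/2.16)/(4πk) = 0.09259/(4π·0.0228) = 0.3232 K/W
  R_expanded polystyrene = (1/2.16 − 1/2.72)/(4πk) = 0.09532/(4π·0.0276) = 0.2748 K/W
ΣR = 7.061×10^-5 + 0.5712 + 0.3232 + 0.2748 = 1.169 K/W
Q = ΔT/ΣR = (-183 °C − 16 °C)/1.169 = -170 W
(Negative Q ⇒ heat flows inward; heat gain = 170 W.)

Q = 170 W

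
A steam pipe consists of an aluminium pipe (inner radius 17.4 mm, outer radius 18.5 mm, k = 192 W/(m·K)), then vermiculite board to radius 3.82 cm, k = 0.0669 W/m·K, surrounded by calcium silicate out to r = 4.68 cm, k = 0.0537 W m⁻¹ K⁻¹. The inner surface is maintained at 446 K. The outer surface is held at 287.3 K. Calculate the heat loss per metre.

Q' = 68.2 W/m

Series thermal resistances, inner to outer:
  R'_aluminium = ln(0.0185/0.0174)/(2πk) = 0.06130/(2π·192) = 5.081×10^-5 m·K/W
  R'_vermiculite board = ln(0.0382/0.0185)/(2πk) = 0.7251/(2π·0.0669) = 1.725 m·K/W
  R'_calcium silicate = ln(0.0468/0.0382)/(2πk) = 0.2030/(2π·0.0537) = 0.6018 m·K/W
ΣR = 5.081×10^-5 + 1.725 + 0.6018 = 2.327 m·K/W
Q' = ΔT/ΣR = (446 K − 287.3 K)/2.327 = 68.2 W/m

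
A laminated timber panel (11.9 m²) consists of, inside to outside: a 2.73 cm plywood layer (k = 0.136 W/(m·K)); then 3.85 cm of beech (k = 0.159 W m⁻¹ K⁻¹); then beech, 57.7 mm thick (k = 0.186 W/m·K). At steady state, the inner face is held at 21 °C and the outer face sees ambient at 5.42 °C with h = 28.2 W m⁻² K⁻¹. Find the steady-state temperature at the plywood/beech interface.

Treat each layer as a resistance in series:
  R_plywood = L/(kA) = 0.0273/(0.136·11.9) = 0.01687 K/W
  R_beech = L/(kA) = 0.0385/(0.159·11.9) = 0.02035 K/W
  R_beech = L/(kA) = 0.0577/(0.186·11.9) = 0.02607 K/W
  R_conv,out = 1/(hA) = 1/(28.2·11.9) = 0.002980 K/W
ΣR = 0.01687 + 0.02035 + 0.02607 + 0.002980 = 0.06627 K/W
Q = ΔT/ΣR = (21 °C − 5.42 °C)/0.06627 = 235.1 W
From the inner boundary to the plywood/beech interface, ΣR_partial = 0.01687 K/W.
T_interface = T_in − Q·ΣR_partial = 21 °C − (235.1)(0.01687) = 17.0 °C

T = 17.0 °C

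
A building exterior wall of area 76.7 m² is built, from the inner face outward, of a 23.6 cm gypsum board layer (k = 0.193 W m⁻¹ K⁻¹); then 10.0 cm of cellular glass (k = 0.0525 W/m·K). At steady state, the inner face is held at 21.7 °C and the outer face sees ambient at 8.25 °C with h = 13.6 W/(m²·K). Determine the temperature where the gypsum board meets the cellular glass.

T = 16.6 °C

Treat each layer as a resistance in series:
  R_gypsum board = L/(kA) = 0.236/(0.193·76.7) = 0.01594 K/W
  R_cellular glass = L/(kA) = 0.100/(0.0525·76.7) = 0.02483 K/W
  R_conv,out = 1/(hA) = 1/(13.6·76.7) = 9.587×10^-4 K/W
ΣR = 0.01594 + 0.02483 + 9.587×10^-4 = 0.04173 K/W
Q = ΔT/ΣR = (21.7 °C − 8.25 °C)/0.04173 = 322.3 W
From the inner boundary to the gypsum board/cellular glass interface, ΣR_partial = 0.01594 K/W.
T_interface = T_in − Q·ΣR_partial = 21.7 °C − (322.3)(0.01594) = 16.6 °C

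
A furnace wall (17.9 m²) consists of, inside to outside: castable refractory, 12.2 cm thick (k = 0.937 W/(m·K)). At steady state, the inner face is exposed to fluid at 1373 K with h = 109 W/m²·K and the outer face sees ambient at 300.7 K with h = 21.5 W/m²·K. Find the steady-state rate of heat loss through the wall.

Q = 103 kW

Resistance network (inner→outer):
  R_conv,in = 1/(hA) = 1/(109·17.9) = 5.125×10^-4 K/W
  R_castable refractory = L/(kA) = 0.122/(0.937·17.9) = 0.007274 K/W
  R_conv,out = 1/(hA) = 1/(21.5·17.9) = 0.002598 K/W
ΣR = 5.125×10^-4 + 0.007274 + 0.002598 = 0.01038 K/W
Q = ΔT/ΣR = (1373 K − 300.7 K)/0.01038 = 1.03×10^5 W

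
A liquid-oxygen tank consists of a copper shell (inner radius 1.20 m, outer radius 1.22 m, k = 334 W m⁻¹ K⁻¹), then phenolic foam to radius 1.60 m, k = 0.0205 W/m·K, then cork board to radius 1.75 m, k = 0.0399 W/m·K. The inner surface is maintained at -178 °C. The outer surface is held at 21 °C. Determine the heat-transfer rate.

Q = 231 W

Resistance network (inner→outer):
  R_copper = (1/1.20 − 1/1.22)/(4πk) = 0.01366/(4π·334) = 3.255×10^-6 K/W
  R_phenolic foam = (1/1.22 − 1/1.60)/(4πk) = 0.1947/(4π·0.0205) = 0.7557 K/W
  R_cork board = (1/1.60 − 1/1.75)/(4πk) = 0.05357/(4π·0.0399) = 0.1068 K/W
ΣR = 3.255×10^-6 + 0.7557 + 0.1068 = 0.8625 K/W
Q = ΔT/ΣR = (-178 °C − 21 °C)/0.8625 = -231 W
(Negative Q ⇒ heat flows inward; heat gain = 231 W.)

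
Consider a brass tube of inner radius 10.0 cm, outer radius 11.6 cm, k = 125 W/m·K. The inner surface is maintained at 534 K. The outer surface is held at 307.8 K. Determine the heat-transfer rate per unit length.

Q' = 1200 kW/m

Q' = 2πk·ΔT/ln(r₂/r₁) = 2π × 125 × 226.2 / ln(0.116/0.100) = 1.20×10^6 W/m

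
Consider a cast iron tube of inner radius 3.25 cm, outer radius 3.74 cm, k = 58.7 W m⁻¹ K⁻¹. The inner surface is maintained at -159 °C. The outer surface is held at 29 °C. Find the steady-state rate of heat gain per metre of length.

Q' = 494 kW/m

Q' = 2πk·ΔT/ln(r₂/r₁) = 2π × 58.7 × 188 / ln(0.0374/0.0325) = 4.94×10^5 W/m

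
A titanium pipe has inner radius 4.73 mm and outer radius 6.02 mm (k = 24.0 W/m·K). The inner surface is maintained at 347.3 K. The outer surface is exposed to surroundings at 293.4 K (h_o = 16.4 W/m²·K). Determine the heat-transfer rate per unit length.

Q' = 33.4 W/m

Treat each layer as a resistance in series:
  R'_titanium = ln(0.00602/0.00473)/(2πk) = 0.2412/(2π·24.0) = 0.001599 m·K/W
  R'_conv,out = 1/(2πr h) = 1/(2π·0.00602·16.4) = 1.612 m·K/W
ΣR = 0.001599 + 1.612 = 1.614 m·K/W
Q' = ΔT/ΣR = (347.3 K − 293.4 K)/1.614 = 33.4 W/m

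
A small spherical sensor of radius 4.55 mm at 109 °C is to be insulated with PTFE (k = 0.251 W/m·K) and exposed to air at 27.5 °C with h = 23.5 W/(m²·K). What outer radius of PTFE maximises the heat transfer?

r_cr = 2.14 cm

For a sphere, r_cr = 2k_ins/h = 2·0.251/23.5 = 0.0214 m = 2.14 cm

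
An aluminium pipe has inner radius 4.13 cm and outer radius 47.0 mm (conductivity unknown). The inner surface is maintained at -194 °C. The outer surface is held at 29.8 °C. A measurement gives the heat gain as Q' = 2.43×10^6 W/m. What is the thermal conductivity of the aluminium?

ΣR = ΔT/Q' = |-194 − 29.8|/2.43×10^6 = 9.210×10^-5 m·K/W
ln(r₂/r₁)/(2πk) = 9.210×10^-5 ⇒ k = 0.1293/(2π·9.210×10^-5) = 223 W/m·K

k = 223 W/m·K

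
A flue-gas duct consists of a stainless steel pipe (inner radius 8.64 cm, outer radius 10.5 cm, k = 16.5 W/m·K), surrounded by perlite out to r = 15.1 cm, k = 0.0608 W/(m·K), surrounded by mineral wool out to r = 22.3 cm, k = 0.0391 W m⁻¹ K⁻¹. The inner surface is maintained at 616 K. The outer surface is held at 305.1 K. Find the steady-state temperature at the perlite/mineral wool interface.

T = 499 K

Resistance network (inner→outer):
  R'_stainless steel = ln(0.105/0.0864)/(2πk) = 0.1950/(2π·16.5) = 0.001881 m·K/W
  R'_perlite = ln(0.151/0.105)/(2πk) = 0.3633/(2π·0.0608) = 0.9511 m·K/W
  R'_mineral wool = ln(0.223/0.151)/(2πk) = 0.3899/(2π·0.0391) = 1.587 m·K/W
ΣR = 0.001881 + 0.9511 + 1.587 = 2.540 m·K/W
Q' = ΔT/ΣR = (616 K − 305.1 K)/2.540 = 122.4 W/m
From the inner boundary to the perlite/mineral wool interface, ΣR_partial = 0.9530 m·K/W.
T_interface = T_in − Q'·ΣR_partial = 616 K − (122.4)(0.9530) = 499 K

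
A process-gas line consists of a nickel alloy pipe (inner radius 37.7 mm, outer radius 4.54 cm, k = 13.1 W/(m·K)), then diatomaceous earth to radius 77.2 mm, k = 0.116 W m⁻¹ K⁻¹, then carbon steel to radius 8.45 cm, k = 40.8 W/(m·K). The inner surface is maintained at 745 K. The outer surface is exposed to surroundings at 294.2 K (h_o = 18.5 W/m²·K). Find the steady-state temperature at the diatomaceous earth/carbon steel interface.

Resistance network (inner→outer):
  R'_nickel alloy = ln(0.0454/0.0377)/(2πk) = 0.1859/(2π·13.1) = 0.002258 m·K/W
  R'_diatomaceous earth = ln(0.0772/0.0454)/(2πk) = 0.5309/(2π·0.116) = 0.7284 m·K/W
  R'_carbon steel = ln(0.0845/0.0772)/(2πk) = 0.09035/(2π·40.8) = 3.525×10^-4 m·K/W
  R'_conv,out = 1/(2πr h) = 1/(2π·0.0845·18.5) = 0.1018 m·K/W
ΣR = 0.002258 + 0.7284 + 3.525×10^-4 + 0.1018 = 0.8328 m·K/W
Q' = ΔT/ΣR = (745 K − 294.2 K)/0.8328 = 541.3 W/m
From the inner boundary to the diatomaceous earth/carbon steel interface, ΣR_partial = 0.7307 m·K/W.
T_interface = T_in − Q'·ΣR_partial = 745 K − (541.3)(0.7307) = 349.5 K

T = 349.5 K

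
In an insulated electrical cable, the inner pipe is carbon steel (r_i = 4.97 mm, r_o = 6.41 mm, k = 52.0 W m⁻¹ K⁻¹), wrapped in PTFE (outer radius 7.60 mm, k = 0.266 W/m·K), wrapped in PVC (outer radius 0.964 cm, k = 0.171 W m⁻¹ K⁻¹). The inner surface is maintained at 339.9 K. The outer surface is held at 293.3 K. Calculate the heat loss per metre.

Q' = 144 W/m

Resistance network (inner→outer):
  R'_carbon steel = ln(0.00641/0.00497)/(2πk) = 0.2544/(2π·52.0) = 7.788×10^-4 m·K/W
  R'_PTFE = ln(0.00760/0.00641)/(2πk) = 0.1703/(2π·0.266) = 0.1019 m·K/W
  R'_PVC = ln(0.00964/0.00760)/(2πk) = 0.2378/(2π·0.171) = 0.2213 m·K/W
ΣR = 7.788×10^-4 + 0.1019 + 0.2213 = 0.3240 m·K/W
Q' = ΔT/ΣR = (339.9 K − 293.3 K)/0.3240 = 144 W/m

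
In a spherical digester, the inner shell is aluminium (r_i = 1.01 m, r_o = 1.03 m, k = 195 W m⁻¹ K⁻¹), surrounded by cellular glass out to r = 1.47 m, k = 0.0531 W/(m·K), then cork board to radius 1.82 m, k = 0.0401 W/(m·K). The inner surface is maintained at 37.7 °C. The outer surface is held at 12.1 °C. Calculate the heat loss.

Q = 36.8 W

Resistance network (inner→outer):
  R_aluminium = (1/1.01 − 1/1.03)/(4πk) = 0.01923/(4π·195) = 7.846×10^-6 K/W
  R_cellular glass = (1/1.03 − 1/1.47)/(4πk) = 0.2906/(4π·0.0531) = 0.4355 K/W
  R_cork board = (1/1.47 − 1/1.82)/(4πk) = 0.1308/(4π·0.0401) = 0.2596 K/W
ΣR = 7.846×10^-6 + 0.4355 + 0.2596 = 0.6951 K/W
Q = ΔT/ΣR = (37.7 °C − 12.1 °C)/0.6951 = 36.8 W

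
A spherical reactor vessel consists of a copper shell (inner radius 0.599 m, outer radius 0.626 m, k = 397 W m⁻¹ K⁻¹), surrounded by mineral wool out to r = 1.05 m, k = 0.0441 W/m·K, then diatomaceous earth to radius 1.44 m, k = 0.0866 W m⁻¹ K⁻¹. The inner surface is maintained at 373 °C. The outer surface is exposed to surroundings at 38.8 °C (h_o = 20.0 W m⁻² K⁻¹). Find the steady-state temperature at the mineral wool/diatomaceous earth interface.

Series thermal resistances, inner to outer:
  R_copper = (1/0.599 − 1/0.626)/(4πk) = 0.07200/(4π·397) = 1.443×10^-5 K/W
  R_mineral wool = (1/0.626 − 1/1.05)/(4πk) = 0.6451/(4π·0.0441) = 1.164 K/W
  R_diatomaceous earth = (1/1.05 − 1/1.44)/(4πk) = 0.2579/(4π·0.0866) = 0.2370 K/W
  R_conv,out = 1/(4πr²h) = 1/(4π·1.44²·20.0) = 0.001919 K/W
ΣR = 1.443×10^-5 + 1.164 + 0.2370 + 0.001919 = 1.403 K/W
Q = ΔT/ΣR = (373 °C − 38.8 °C)/1.403 = 238.2 W
From the inner boundary to the mineral wool/diatomaceous earth interface, ΣR_partial = 1.164 K/W.
T_interface = T_in − Q·ΣR_partial = 373 °C − (238.2)(1.164) = 95.7 °C

T = 95.7 °C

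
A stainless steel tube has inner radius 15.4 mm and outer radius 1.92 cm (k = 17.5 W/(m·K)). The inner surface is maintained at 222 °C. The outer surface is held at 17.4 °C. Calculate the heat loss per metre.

Q' = 1.02×10^5 W/m

Q' = 2πk·ΔT/ln(r₂/r₁) = 2π × 17.5 × 204.6 / ln(0.0192/0.0154) = 1.02×10^5 W/m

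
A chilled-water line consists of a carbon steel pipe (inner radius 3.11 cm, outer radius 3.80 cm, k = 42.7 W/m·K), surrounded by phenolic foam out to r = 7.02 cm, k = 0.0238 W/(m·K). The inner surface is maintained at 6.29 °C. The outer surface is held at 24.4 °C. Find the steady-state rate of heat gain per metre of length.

Series thermal resistances, inner to outer:
  R'_carbon steel = ln(0.0380/0.0311)/(2πk) = 0.2004/(2π·42.7) = 7.469×10^-4 m·K/W
  R'_phenolic foam = ln(0.0702/0.0380)/(2πk) = 0.6138/(2π·0.0238) = 4.104 m·K/W
ΣR = 7.469×10^-4 + 4.104 = 4.105 m·K/W
Q' = ΔT/ΣR = (6.29 °C − 24.4 °C)/4.105 = -4.41 W/m
(Negative Q' ⇒ heat flows inward; heat gain = 4.41 W/m.)

Q' = 4.41 W/m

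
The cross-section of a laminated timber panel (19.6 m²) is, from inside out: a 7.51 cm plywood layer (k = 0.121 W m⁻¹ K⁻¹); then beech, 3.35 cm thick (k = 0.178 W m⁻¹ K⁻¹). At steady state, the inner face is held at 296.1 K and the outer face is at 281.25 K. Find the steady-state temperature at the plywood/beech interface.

T = 284.7 K

Treat each layer as a resistance in series:
  R_plywood = L/(kA) = 0.0751/(0.121·19.6) = 0.03167 K/W
  R_beech = L/(kA) = 0.0335/(0.178·19.6) = 0.009602 K/W
ΣR = 0.03167 + 0.009602 = 0.04127 K/W
Q = ΔT/ΣR = (296.1 K − 281.25 K)/0.04127 = 359.8 W
From the inner boundary to the plywood/beech interface, ΣR_partial = 0.03167 K/W.
T_interface = T_in − Q·ΣR_partial = 296.1 K − (359.8)(0.03167) = 284.7 K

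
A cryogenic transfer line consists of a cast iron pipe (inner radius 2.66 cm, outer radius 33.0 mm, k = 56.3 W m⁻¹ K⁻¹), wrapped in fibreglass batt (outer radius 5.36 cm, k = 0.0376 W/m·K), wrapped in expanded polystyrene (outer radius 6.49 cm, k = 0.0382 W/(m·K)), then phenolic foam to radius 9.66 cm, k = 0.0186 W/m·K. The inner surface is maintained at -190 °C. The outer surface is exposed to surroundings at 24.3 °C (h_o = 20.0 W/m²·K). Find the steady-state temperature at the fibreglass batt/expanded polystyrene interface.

Resistance network (inner→outer):
  R'_cast iron = ln(0.0330/0.0266)/(2πk) = 0.2156/(2π·56.3) = 6.095×10^-4 m·K/W
  R'_fibreglass batt = ln(0.0536/0.0330)/(2πk) = 0.4850/(2π·0.0376) = 2.053 m·K/W
  R'_expanded polystyrene = ln(0.0649/0.0536)/(2πk) = 0.1913/(2π·0.0382) = 0.7970 m·K/W
  R'_phenolic foam = ln(0.0966/0.0649)/(2πk) = 0.3977/(2π·0.0186) = 3.403 m·K/W
  R'_conv,out = 1/(2πr h) = 1/(2π·0.0966·20.0) = 0.08238 m·K/W
ΣR = 6.095×10^-4 + 2.053 + 0.7970 + 3.403 + 0.08238 = 6.336 m·K/W
Q' = ΔT/ΣR = (-190 °C − 24.3 °C)/6.336 = -33.82 W/m
From the inner boundary to the fibreglass batt/expanded polystyrene interface, ΣR_partial = 2.054 m·K/W.
T_interface = T_in − Q'·ΣR_partial = -190 °C − (-33.82)(2.054) = -121 °C

T = -121 °C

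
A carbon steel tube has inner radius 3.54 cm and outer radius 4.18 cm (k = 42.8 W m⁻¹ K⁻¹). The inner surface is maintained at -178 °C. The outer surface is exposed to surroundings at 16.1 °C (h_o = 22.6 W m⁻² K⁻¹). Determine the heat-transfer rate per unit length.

Q' = 1150 W/m

Series thermal resistances, inner to outer:
  R'_carbon steel = ln(0.0418/0.0354)/(2πk) = 0.1662/(2π·42.8) = 6.180×10^-4 m·K/W
  R'_conv,out = 1/(2πr h) = 1/(2π·0.0418·22.6) = 0.1685 m·K/W
ΣR = 6.180×10^-4 + 0.1685 = 0.1691 m·K/W
Q' = ΔT/ΣR = (-178 °C − 16.1 °C)/0.1691 = -1150 W/m
(Negative Q' ⇒ heat flows inward; heat gain = 1150 W/m.)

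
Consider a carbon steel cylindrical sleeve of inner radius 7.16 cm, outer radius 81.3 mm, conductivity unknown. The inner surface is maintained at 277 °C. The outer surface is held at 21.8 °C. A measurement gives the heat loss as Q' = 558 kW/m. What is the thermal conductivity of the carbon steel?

k = 44.2 W/m·K

ΣR = ΔT/Q' = |277 − 21.8|/5.58×10^5 = 4.573×10^-4 m·K/W
ln(r₂/r₁)/(2πk) = 4.573×10^-4 ⇒ k = 0.1271/(2π·4.573×10^-4) = 44.2 W/m·K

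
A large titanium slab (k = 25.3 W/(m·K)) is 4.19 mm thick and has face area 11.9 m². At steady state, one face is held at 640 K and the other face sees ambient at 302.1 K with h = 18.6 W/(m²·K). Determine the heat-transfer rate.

Q = 74.6 kW

Resistance network (inner→outer):
  R_titanium = L/(kA) = 0.00419/(25.3·11.9) = 1.392×10^-5 K/W
  R_conv,out = 1/(hA) = 1/(18.6·11.9) = 0.004518 K/W
ΣR = 1.392×10^-5 + 0.004518 = 0.004532 K/W
Q = ΔT/ΣR = (640 K − 302.1 K)/0.004532 = 74600 W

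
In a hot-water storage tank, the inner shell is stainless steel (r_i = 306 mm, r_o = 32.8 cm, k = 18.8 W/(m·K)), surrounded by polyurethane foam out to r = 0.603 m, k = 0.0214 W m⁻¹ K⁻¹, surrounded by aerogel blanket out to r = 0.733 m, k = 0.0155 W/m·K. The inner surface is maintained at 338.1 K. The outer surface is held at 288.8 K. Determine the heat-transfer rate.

Q = 7.38 W

Resistance network (inner→outer):
  R_stainless steel = (1/0.306 − 1/0.328)/(4πk) = 0.2192/(4π·18.8) = 9.278×10^-4 K/W
  R_polyurethane foam = (1/0.328 − 1/0.603)/(4πk) = 1.390/(4π·0.0214) = 5.170 K/W
  R_aerogel blanket = (1/0.603 − 1/0.733)/(4πk) = 0.2941/(4π·0.0155) = 1.510 K/W
ΣR = 9.278×10^-4 + 5.170 + 1.510 = 6.681 K/W
Q = ΔT/ΣR = (338.1 K − 288.8 K)/6.681 = 7.38 W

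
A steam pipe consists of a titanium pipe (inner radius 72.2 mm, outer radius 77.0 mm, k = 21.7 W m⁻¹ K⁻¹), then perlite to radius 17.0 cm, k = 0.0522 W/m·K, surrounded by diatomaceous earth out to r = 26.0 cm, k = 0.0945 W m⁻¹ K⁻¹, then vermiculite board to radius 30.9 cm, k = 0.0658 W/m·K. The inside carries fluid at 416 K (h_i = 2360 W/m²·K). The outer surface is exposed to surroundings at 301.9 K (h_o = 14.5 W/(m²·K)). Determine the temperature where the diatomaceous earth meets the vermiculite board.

Series thermal resistances, inner to outer:
  R'_conv,in = 1/(2πr h) = 1/(2π·0.0722·2360) = 9.341×10^-4 m·K/W
  R'_titanium = ln(0.0770/0.0722)/(2πk) = 0.06437/(2π·21.7) = 4.721×10^-4 m·K/W
  R'_perlite = ln(0.170/0.0770)/(2πk) = 0.7920/(2π·0.0522) = 2.415 m·K/W
  R'_diatomaceous earth = ln(0.260/0.170)/(2πk) = 0.4249/(2π·0.0945) = 0.7156 m·K/W
  R'_vermiculite board = ln(0.309/0.260)/(2πk) = 0.1727/(2π·0.0658) = 0.4176 m·K/W
  R'_conv,out = 1/(2πr h) = 1/(2π·0.309·14.5) = 0.03552 m·K/W
ΣR = 9.341×10^-4 + 4.721×10^-4 + 2.415 + 0.7156 + 0.4176 + 0.03552 = 3.585 m·K/W
Q' = ΔT/ΣR = (416 K − 301.9 K)/3.585 = 31.83 W/m
From the inner boundary to the diatomaceous earth/vermiculite board interface, ΣR_partial = 3.132 m·K/W.
T_interface = T_in − Q'·ΣR_partial = 416 K − (31.83)(3.132) = 316.3 K

T = 316.3 K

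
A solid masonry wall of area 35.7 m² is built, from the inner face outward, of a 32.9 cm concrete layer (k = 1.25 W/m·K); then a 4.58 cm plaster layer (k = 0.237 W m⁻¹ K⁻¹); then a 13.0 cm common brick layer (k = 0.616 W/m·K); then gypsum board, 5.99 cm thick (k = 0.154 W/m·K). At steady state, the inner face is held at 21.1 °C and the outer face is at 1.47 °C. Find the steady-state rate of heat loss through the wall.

Series thermal resistances, inner to outer:
  R_concrete = L/(kA) = 0.329/(1.25·35.7) = 0.007373 K/W
  R_plaster = L/(kA) = 0.0458/(0.237·35.7) = 0.005413 K/W
  R_common brick = L/(kA) = 0.130/(0.616·35.7) = 0.005911 K/W
  R_gypsum board = L/(kA) = 0.0599/(0.154·35.7) = 0.01090 K/W
ΣR = 0.007373 + 0.005413 + 0.005911 + 0.01090 = 0.02960 K/W
Q = ΔT/ΣR = (21.1 °C − 1.47 °C)/0.02960 = 663 W

Q = 663 W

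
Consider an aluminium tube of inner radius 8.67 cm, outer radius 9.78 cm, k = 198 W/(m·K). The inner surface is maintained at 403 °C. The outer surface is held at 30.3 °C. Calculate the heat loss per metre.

Q' = 3850 kW/m

Q' = 2πk·ΔT/ln(r₂/r₁) = 2π × 198 × 372.7 / ln(0.0978/0.0867) = 3.85×10^6 W/m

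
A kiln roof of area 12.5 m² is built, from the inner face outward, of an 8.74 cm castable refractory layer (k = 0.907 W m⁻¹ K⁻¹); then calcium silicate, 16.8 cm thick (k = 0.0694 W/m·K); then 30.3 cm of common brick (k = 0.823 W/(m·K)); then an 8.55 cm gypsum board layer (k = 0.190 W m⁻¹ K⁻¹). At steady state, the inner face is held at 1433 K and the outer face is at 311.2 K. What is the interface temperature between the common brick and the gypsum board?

Series thermal resistances, inner to outer:
  R_castable refractory = L/(kA) = 0.0874/(0.907·12.5) = 0.007709 K/W
  R_calcium silicate = L/(kA) = 0.168/(0.0694·12.5) = 0.1937 K/W
  R_common brick = L/(kA) = 0.303/(0.823·12.5) = 0.02945 K/W
  R_gypsum board = L/(kA) = 0.0855/(0.190·12.5) = 0.03600 K/W
ΣR = 0.007709 + 0.1937 + 0.02945 + 0.03600 = 0.2669 K/W
Q = ΔT/ΣR = (1433 K − 311.2 K)/0.2669 = 4203 W
From the inner boundary to the common brick/gypsum board interface, ΣR_partial = 0.2309 K/W.
T_interface = T_in − Q·ΣR_partial = 1433 K − (4203)(0.2309) = 463 K

T = 463 K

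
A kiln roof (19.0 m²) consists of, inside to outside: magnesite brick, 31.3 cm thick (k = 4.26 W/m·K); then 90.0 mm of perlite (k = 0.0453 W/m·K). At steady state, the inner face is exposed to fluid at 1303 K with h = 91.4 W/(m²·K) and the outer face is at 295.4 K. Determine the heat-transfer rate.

Series thermal resistances, inner to outer:
  R_conv,in = 1/(hA) = 1/(91.4·19.0) = 5.758×10^-4 K/W
  R_magnesite brick = L/(kA) = 0.313/(4.26·19.0) = 0.003867 K/W
  R_perlite = L/(kA) = 0.0900/(0.0453·19.0) = 0.1046 K/W
ΣR = 5.758×10^-4 + 0.003867 + 0.1046 = 0.1090 K/W
Q = ΔT/ΣR = (1303 K − 295.4 K)/0.1090 = 9240 W

Q = 9.24 kW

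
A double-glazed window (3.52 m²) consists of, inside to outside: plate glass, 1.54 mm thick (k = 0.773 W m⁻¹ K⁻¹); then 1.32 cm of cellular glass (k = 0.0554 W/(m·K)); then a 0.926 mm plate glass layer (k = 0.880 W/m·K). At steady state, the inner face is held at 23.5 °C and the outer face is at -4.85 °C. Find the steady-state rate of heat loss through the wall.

Series thermal resistances, inner to outer:
  R_plate glass = L/(kA) = 0.00154/(0.773·3.52) = 5.660×10^-4 K/W
  R_cellular glass = L/(kA) = 0.0132/(0.0554·3.52) = 0.06769 K/W
  R_plate glass = L/(kA) = 9.26×10^-4/(0.880·3.52) = 2.989×10^-4 K/W
ΣR = 5.660×10^-4 + 0.06769 + 2.989×10^-4 = 0.06855 K/W
Q = ΔT/ΣR = (23.5 °C − -4.85 °C)/0.06855 = 414 W

Q = 414 W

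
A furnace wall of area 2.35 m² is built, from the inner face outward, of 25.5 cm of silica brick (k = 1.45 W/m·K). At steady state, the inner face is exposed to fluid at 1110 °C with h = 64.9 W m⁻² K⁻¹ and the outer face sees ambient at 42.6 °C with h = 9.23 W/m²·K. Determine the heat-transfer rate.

Q = 8.37 kW

Series thermal resistances, inner to outer:
  R_conv,in = 1/(hA) = 1/(64.9·2.35) = 0.006557 K/W
  R_silica brick = L/(kA) = 0.255/(1.45·2.35) = 0.07483 K/W
  R_conv,out = 1/(hA) = 1/(9.23·2.35) = 0.04610 K/W
ΣR = 0.006557 + 0.07483 + 0.04610 = 0.1275 K/W
Q = ΔT/ΣR = (1110 °C − 42.6 °C)/0.1275 = 8370 W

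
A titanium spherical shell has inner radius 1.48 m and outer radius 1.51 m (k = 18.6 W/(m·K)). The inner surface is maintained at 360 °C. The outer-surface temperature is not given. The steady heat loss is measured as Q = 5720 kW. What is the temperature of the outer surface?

T_out = 31.5 °C

Series resistances:
  R_titanium = (1/1.48 − 1/1.51)/(4πk) = 0.01342/(4π·18.6) = 5.743×10^-5 K/W
ΣR = 5.743×10^-5 K/W
ΔT = Q·ΣR = 5.72×10^6 × 5.743×10^-5 = 328.5 K
Heat flows outward, so T_out = T_in − ΔT = 360 − 328.5 = 31.5 °C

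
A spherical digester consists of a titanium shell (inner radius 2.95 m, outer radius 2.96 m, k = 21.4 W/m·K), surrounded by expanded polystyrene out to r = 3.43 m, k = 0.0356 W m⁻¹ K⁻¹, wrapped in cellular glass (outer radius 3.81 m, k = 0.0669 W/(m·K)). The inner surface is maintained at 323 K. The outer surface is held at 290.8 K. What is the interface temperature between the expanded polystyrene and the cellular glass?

Resistance network (inner→outer):
  R_titanium = (1/2.95 − 1/2.96)/(4πk) = 0.001145/(4π·21.4) = 4.259×10^-6 K/W
  R_expanded polystyrene = (1/2.96 − 1/3.43)/(4πk) = 0.04629/(4π·0.0356) = 0.1035 K/W
  R_cellular glass = (1/3.43 − 1/3.81)/(4πk) = 0.02908/(4π·0.0669) = 0.03459 K/W
ΣR = 4.259×10^-6 + 0.1035 + 0.03459 = 0.1381 K/W
Q = ΔT/ΣR = (323 K − 290.8 K)/0.1381 = 233.2 W
From the inner boundary to the expanded polystyrene/cellular glass interface, ΣR_partial = 0.1035 K/W.
T_interface = T_in − Q·ΣR_partial = 323 K − (233.2)(0.1035) = 298.9 K

T = 298.9 K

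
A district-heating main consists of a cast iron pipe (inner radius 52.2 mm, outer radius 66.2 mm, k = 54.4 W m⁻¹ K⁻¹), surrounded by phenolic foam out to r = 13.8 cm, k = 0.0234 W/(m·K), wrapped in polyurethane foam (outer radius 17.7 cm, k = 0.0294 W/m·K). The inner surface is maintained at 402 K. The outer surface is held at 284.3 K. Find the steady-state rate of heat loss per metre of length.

Q' = 18.6 W/m

Series thermal resistances, inner to outer:
  R'_cast iron = ln(0.0662/0.0522)/(2πk) = 0.2376/(2π·54.4) = 6.951×10^-4 m·K/W
  R'_phenolic foam = ln(0.138/0.0662)/(2πk) = 0.7346/(2π·0.0234) = 4.996 m·K/W
  R'_polyurethane foam = ln(0.177/0.138)/(2πk) = 0.2489/(2π·0.0294) = 1.347 m·K/W
ΣR = 6.951×10^-4 + 4.996 + 1.347 = 6.344 m·K/W
Q' = ΔT/ΣR = (402 K − 284.3 K)/6.344 = 18.6 W/m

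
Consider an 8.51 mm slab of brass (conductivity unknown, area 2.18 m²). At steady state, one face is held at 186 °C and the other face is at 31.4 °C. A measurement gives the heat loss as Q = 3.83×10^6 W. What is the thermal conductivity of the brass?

ΣR = ΔT/Q = |186 − 31.4|/3.83×10^6 = 4.037×10^-5 K/W
L/(kA) = 4.037×10^-5 ⇒ k = 0.00851/(4.037×10^-5·2.18) = 96.7 W/m·K

k = 96.7 W/m·K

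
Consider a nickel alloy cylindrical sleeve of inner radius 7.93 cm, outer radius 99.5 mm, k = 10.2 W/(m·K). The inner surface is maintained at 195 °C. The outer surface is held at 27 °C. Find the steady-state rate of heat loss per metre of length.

Q' = 47400 W/m

Q' = 2πk·ΔT/ln(r₂/r₁) = 2π × 10.2 × 168 / ln(0.0995/0.0793) = 47400 W/m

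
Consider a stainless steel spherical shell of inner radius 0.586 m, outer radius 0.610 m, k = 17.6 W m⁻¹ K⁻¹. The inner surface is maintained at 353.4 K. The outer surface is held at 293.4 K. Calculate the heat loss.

Q = 4πk·ΔT/(1/r₁ − 1/r₂) = 4π × 17.6 × 60 / (1/0.586 − 1/0.610) = 1.98×10^5 W

Q = 1.98×10^5 W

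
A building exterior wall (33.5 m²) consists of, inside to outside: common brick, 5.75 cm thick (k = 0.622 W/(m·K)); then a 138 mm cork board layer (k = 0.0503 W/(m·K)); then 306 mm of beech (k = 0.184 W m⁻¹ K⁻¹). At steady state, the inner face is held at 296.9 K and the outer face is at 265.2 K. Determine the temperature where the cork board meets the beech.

T = 276.92 K

Treat each layer as a resistance in series:
  R_common brick = L/(kA) = 0.0575/(0.622·33.5) = 0.002760 K/W
  R_cork board = L/(kA) = 0.138/(0.0503·33.5) = 0.08190 K/W
  R_beech = L/(kA) = 0.306/(0.184·33.5) = 0.04964 K/W
ΣR = 0.002760 + 0.08190 + 0.04964 = 0.1343 K/W
Q = ΔT/ΣR = (296.9 K − 265.2 K)/0.1343 = 236.0 W
From the inner boundary to the cork board/beech interface, ΣR_partial = 0.08466 K/W.
T_interface = T_in − Q·ΣR_partial = 296.9 K − (236.0)(0.08466) = 276.92 K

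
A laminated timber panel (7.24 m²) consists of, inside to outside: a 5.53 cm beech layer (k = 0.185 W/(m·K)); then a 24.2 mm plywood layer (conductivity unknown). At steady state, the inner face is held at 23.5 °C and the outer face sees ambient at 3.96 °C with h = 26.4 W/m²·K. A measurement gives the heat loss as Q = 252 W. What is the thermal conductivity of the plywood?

k = 0.108 W/m·K

ΣR = ΔT/Q = |23.5 − 3.96|/252 = 0.07754 K/W
Known resistances:
  R_beech = L/(kA) = 0.0553/(0.185·7.24) = 0.04129 K/W
  R_conv,out = 1/(hA) = 1/(26.4·7.24) = 0.005232 K/W
R_plywood = ΣR − ΣR_known = 0.07754 − 0.04652 = 0.03102 K/W
L/(kA) = 0.03102 ⇒ k = 0.0242/(0.03102·7.24) = 0.108 W/m·K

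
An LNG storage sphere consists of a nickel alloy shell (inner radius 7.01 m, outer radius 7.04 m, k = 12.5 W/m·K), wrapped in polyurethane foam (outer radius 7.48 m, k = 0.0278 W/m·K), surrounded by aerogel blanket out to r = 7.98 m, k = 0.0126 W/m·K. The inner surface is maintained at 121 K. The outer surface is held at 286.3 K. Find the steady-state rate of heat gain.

Series thermal resistances, inner to outer:
  R_nickel alloy = (1/7.01 − 1/7.04)/(4πk) = 6.079×10^-4/(4π·12.5) = 3.870×10^-6 K/W
  R_polyurethane foam = (1/7.04 − 1/7.48)/(4πk) = 0.008356/(4π·0.0278) = 0.02392 K/W
  R_aerogel blanket = (1/7.48 − 1/7.98)/(4πk) = 0.008377/(4π·0.0126) = 0.05290 K/W
ΣR = 3.870×10^-6 + 0.02392 + 0.05290 = 0.07682 K/W
Q = ΔT/ΣR = (121 K − 286.3 K)/0.07682 = -2150 W
(Negative Q ⇒ heat flows inward; heat gain = 2150 W.)

Q = 2.15 kW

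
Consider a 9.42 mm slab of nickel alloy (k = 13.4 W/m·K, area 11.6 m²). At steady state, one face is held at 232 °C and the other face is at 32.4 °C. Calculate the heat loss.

Q = kA·ΔT/L = 13.4 × 11.6 × |232 °C − 32.4 °C| / 0.00942 = 3.29×10^6 W

Q = 3290 kW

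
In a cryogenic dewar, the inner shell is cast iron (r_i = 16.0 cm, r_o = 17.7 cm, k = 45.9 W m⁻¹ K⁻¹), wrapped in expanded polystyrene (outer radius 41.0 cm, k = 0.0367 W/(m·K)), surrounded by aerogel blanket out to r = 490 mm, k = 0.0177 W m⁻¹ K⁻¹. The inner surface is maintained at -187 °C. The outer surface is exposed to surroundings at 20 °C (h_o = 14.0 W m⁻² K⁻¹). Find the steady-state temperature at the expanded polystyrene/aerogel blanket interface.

T = -22.8 °C

Treat each layer as a resistance in series:
  R_cast iron = (1/0.160 − 1/0.177)/(4πk) = 0.6003/(4π·45.9) = 0.001041 K/W
  R_expanded polystyrene = (1/0.177 − 1/0.410)/(4πk) = 3.211/(4π·0.0367) = 6.962 K/W
  R_aerogel blanket = (1/0.410 − 1/0.490)/(4πk) = 0.3982/(4π·0.0177) = 1.790 K/W
  R_conv,out = 1/(4πr²h) = 1/(4π·0.490²·14.0) = 0.02367 K/W
ΣR = 0.001041 + 6.962 + 1.790 + 0.02367 = 8.777 K/W
Q = ΔT/ΣR = (-187 °C − 20 °C)/8.777 = -23.58 W
From the inner boundary to the expanded polystyrene/aerogel blanket interface, ΣR_partial = 6.963 K/W.
T_interface = T_in − Q·ΣR_partial = -187 °C − (-23.58)(6.963) = -22.8 °C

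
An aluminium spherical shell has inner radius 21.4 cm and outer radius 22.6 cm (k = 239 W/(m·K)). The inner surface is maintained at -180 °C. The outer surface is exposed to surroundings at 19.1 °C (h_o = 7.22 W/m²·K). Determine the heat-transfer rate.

Q = 922 W

Treat each layer as a resistance in series:
  R_aluminium = (1/0.214 − 1/0.226)/(4πk) = 0.2481/(4π·239) = 8.261×10^-5 K/W
  R_conv,out = 1/(4πr²h) = 1/(4π·0.226²·7.22) = 0.2158 K/W
ΣR = 8.261×10^-5 + 0.2158 = 0.2159 K/W
Q = ΔT/ΣR = (-180 °C − 19.1 °C)/0.2159 = -922 W
(Negative Q ⇒ heat flows inward; heat gain = 922 W.)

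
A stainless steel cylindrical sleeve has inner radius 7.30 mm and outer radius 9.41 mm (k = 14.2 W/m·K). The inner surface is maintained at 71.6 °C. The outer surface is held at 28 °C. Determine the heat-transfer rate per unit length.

Q' = 15300 W/m

Q' = 2πk·ΔT/ln(r₂/r₁) = 2π × 14.2 × 43.6 / ln(0.00941/0.00730) = 15300 W/m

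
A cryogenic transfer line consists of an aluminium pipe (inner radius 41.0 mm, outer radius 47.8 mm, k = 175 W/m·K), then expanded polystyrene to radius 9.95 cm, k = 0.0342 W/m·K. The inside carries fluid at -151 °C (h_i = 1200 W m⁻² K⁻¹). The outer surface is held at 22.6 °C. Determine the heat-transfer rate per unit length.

Treat each layer as a resistance in series:
  R'_conv,in = 1/(2πr h) = 1/(2π·0.0410·1200) = 0.003235 m·K/W
  R'_aluminium = ln(0.0478/0.0410)/(2πk) = 0.1535/(2π·175) = 1.396×10^-4 m·K/W
  R'_expanded polystyrene = ln(0.0995/0.0478)/(2πk) = 0.7331/(2π·0.0342) = 3.412 m·K/W
ΣR = 0.003235 + 1.396×10^-4 + 3.412 = 3.415 m·K/W
Q' = ΔT/ΣR = (-151 °C − 22.6 °C)/3.415 = -50.8 W/m
(Negative Q' ⇒ heat flows inward; heat gain = 50.8 W/m.)

Q' = 50.8 W/m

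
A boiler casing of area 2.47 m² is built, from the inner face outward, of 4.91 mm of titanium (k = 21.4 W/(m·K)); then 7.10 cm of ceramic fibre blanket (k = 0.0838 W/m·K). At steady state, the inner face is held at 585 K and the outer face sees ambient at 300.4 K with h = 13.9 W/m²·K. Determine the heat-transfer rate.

Series thermal resistances, inner to outer:
  R_titanium = L/(kA) = 0.00491/(21.4·2.47) = 9.289×10^-5 K/W
  R_ceramic fibre blanket = L/(kA) = 0.0710/(0.0838·2.47) = 0.3430 K/W
  R_conv,out = 1/(hA) = 1/(13.9·2.47) = 0.02913 K/W
ΣR = 9.289×10^-5 + 0.3430 + 0.02913 = 0.3722 K/W
Q = ΔT/ΣR = (585 K − 300.4 K)/0.3722 = 765 W

Q = 765 W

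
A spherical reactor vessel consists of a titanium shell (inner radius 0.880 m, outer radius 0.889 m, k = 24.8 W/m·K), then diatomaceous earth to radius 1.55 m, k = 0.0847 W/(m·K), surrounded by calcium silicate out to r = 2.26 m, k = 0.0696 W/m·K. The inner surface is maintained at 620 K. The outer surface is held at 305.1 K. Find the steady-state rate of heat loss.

Q = 461 W

Treat each layer as a resistance in series:
  R_titanium = (1/0.880 − 1/0.889)/(4πk) = 0.01150/(4π·24.8) = 3.691×10^-5 K/W
  R_diatomaceous earth = (1/0.889 − 1/1.55)/(4πk) = 0.4797/(4π·0.0847) = 0.4507 K/W
  R_calcium silicate = (1/1.55 − 1/2.26)/(4πk) = 0.2027/(4π·0.0696) = 0.2317 K/W
ΣR = 3.691×10^-5 + 0.4507 + 0.2317 = 0.6824 K/W
Q = ΔT/ΣR = (620 K − 305.1 K)/0.6824 = 461 W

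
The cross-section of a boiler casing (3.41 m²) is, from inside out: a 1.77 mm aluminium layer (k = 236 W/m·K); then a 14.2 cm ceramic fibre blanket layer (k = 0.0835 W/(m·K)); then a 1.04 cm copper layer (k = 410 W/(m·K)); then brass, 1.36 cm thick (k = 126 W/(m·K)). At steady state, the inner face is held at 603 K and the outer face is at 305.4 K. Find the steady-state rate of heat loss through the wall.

Treat each layer as a resistance in series:
  R_aluminium = L/(kA) = 0.00177/(236·3.41) = 2.199×10^-6 K/W
  R_ceramic fibre blanket = L/(kA) = 0.142/(0.0835·3.41) = 0.4987 K/W
  R_copper = L/(kA) = 0.0104/(410·3.41) = 7.439×10^-6 K/W
  R_brass = L/(kA) = 0.0136/(126·3.41) = 3.165×10^-5 K/W
ΣR = 2.199×10^-6 + 0.4987 + 7.439×10^-6 + 3.165×10^-5 = 0.4987 K/W
Q = ΔT/ΣR = (603 K − 305.4 K)/0.4987 = 597 W

Q = 597 W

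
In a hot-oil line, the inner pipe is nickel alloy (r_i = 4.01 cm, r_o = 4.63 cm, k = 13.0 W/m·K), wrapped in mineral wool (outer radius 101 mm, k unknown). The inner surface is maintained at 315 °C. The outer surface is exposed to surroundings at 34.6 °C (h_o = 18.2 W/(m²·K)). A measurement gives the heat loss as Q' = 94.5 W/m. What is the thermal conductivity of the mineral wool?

ΣR = ΔT/Q' = |315 − 34.6|/94.5 = 2.967 m·K/W
Known resistances:
  R'_nickel alloy = ln(0.0463/0.0401)/(2πk) = 0.1438/(2π·13.0) = 0.001760 m·K/W
  R'_conv,out = 1/(2πr h) = 1/(2π·0.101·18.2) = 0.08658 m·K/W
R_mineral wool = ΣR − ΣR_known = 2.967 − 0.08834 = 2.879 m·K/W
ln(r₂/r₁)/(2πk) = 2.879 ⇒ k = 0.7800/(2π·2.879) = 0.0431 W/m·K

k = 0.0431 W/m·K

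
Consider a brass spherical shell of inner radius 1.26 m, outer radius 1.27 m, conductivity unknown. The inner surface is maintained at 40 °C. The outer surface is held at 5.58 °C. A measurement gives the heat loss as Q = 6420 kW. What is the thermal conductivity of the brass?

k = 92.8 W/m·K

ΣR = ΔT/Q = |40 − 5.58|/6.42×10^6 = 5.361×10^-6 K/W
(1/r₁−1/r₂)/(4πk) = 5.361×10^-6 ⇒ k = 0.006249/(4π·5.361×10^-6) = 92.8 W/m·K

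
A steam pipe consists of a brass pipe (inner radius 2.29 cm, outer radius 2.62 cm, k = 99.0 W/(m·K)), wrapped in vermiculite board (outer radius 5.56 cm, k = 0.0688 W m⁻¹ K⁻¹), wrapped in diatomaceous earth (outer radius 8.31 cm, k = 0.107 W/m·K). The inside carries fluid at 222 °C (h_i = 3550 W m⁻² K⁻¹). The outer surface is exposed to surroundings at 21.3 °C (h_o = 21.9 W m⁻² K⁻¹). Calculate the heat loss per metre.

Resistance network (inner→outer):
  R'_conv,in = 1/(2πr h) = 1/(2π·0.0229·3550) = 0.001958 m·K/W
  R'_brass = ln(0.0262/0.0229)/(2πk) = 0.1346/(2π·99.0) = 2.164×10^-4 m·K/W
  R'_vermiculite board = ln(0.0556/0.0262)/(2πk) = 0.7524/(2π·0.0688) = 1.741 m·K/W
  R'_diatomaceous earth = ln(0.0831/0.0556)/(2πk) = 0.4019/(2π·0.107) = 0.5977 m·K/W
  R'_conv,out = 1/(2πr h) = 1/(2π·0.0831·21.9) = 0.08745 m·K/W
ΣR = 0.001958 + 2.164×10^-4 + 1.741 + 0.5977 + 0.08745 = 2.428 m·K/W
Q' = ΔT/ΣR = (222 °C − 21.3 °C)/2.428 = 82.7 W/m

Q' = 82.7 W/m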